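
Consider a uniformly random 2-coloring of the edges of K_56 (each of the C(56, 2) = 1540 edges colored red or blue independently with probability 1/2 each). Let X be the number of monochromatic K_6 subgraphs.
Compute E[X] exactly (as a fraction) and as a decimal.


Let X = Σ_S X_S over the C(56, 6) = 32468436 subsets S of size 6, where X_S = 1 if the K_6 on S is monochromatic.
For a fixed S, the K_6 on S has C(6, 2) = 15 edges. P[all 15 edges red] = (1/2)^15, and likewise for blue, so P[monochromatic] = 2·(1/2)^15 = 2^{1 − 15} = 1/16384.
By linearity of expectation: E[X] = C(56, 6) · 2^{1 − 15} = 32468436 · 1/16384 = 8117109/4096.
Numerically: E[X] ≈ 1981.71606.

E[X] = C(56,6)·2^(1−C(6,2)) = 8117109/4096 ≈ 1981.71606.


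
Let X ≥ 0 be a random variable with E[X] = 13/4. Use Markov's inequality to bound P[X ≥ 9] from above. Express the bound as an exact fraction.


μ = E[X] = 13/4, a = 9.
Markov: P[X ≥ 9] ≤ μ/a = (13/4)/9 = 13/36.
Numerically: ≈ 0.361111.
(Since a = 9 > μ = 3.250000, the bound 13/36 is < 1 and informative.)

P[X ≥ 9] ≤ 13/36 ≈ 0.361111.


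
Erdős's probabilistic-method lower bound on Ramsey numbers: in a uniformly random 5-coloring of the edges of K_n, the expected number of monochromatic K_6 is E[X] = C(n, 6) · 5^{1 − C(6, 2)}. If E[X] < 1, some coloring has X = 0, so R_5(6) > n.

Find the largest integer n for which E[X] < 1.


We need C(n, 6) · 5^{1 − 15} < 1, i.e. C(n, 6) < 5^{15 − 1} = 6103515625.
Check values of n near the boundary:
  n = 127: C(127, 6) = 5169379425; 5169379425 < 6103515625? YES
  n = 128: C(128, 6) = 5423611200; 5423611200 < 6103515625? YES
  n = 129: C(129, 6) = 5688177600; 5688177600 < 6103515625? YES
  n = 130: C(130, 6) = 5963412000; 5963412000 < 6103515625? YES
  n = 131: C(131, 6) = 6249655776; 6249655776 < 6103515625? NO
The largest n with C(n, 6) < 6103515625 is n = 130 (where E[X] = 47707296/48828125 ≈ 0.977). Hence R_5(6) > 130, i.e. R_5(6) ≥ 131.

Largest n = 130; hence R_5(6) > 130.


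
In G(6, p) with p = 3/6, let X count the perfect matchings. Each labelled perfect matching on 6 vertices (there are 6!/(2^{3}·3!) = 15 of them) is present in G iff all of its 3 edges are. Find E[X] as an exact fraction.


K_6 has 6!/(2^{3}·3!) = 15 labelled perfect matchings.
For each such perfect matching H, let X_H = 1 if all 3 edges of H are present in G. Then P[X_H = 1] = p^{3} = (1/2)^{3} = 1/8.
By linearity: E[X] = Σ_H E[X_H] = 15 · p^{3} = 15 · 1/8 = 15/8.
Numerically: E[X] ≈ 1.88.

E[X] = 15 · (1/2)^{3} = 15/8 ≈ 1.88.


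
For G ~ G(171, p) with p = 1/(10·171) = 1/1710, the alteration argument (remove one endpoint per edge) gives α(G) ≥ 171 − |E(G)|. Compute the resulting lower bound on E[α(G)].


E[|E(G)|] = C(171, 2)·p = 14535 · (1/1710) = 17/2.
E[α(G)] ≥ n − E[|E(G)|] = 171 − 17/2 = 325/2.
Numerically: ≈ 162.50000.
(This is only a lower bound; the true E[α(G)] may be larger.)

E[α(G)] ≥ 325/2 ≈ 162.50000.


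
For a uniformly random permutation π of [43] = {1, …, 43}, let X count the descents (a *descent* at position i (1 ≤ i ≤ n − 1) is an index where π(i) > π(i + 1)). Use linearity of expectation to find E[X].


Write X = Σ X_I over i = 1, …, 42, with X_I the indicator of one descent.
There are 42 indicators.
For each fixed i, the pair (π(i), π(i+1)) is a uniformly random ordered pair of distinct values from {1, …, 43}; by symmetry P[π(i) > π(i+1)] = 1/2.
By linearity: E[X] = 42 · (1/2) = (43 − 1) · (1/2) = 21 ≈ 21.000000.

E[X] = 21 = 21.000000.


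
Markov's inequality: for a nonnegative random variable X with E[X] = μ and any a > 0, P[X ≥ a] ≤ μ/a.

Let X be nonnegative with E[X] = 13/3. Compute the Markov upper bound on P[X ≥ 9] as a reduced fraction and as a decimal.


μ = E[X] = 13/3, a = 9.
Markov: P[X ≥ 9] ≤ μ/a = (13/3)/9 = 13/27.
Numerically: ≈ 0.4815.
(Since a = 9 > μ = 4.3333, the bound 13/27 is < 1 and informative.)

P[X ≥ 9] ≤ 13/27 ≈ 0.4815.


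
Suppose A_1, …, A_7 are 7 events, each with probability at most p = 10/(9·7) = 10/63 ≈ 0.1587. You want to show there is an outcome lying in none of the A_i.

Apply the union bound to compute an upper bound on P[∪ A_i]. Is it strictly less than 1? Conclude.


Union bound: P[∪_{i=1}^{7} A_i] ≤ Σ_i P[A_i] ≤ 7·p = 7·(10/63) = 10/9.
Numerically: 10/9 ≈ 1.1111.
Is 10/9 < 1? NO.
Since the bound 10/9 is ≥ 1, the union bound is uninformative here; it does NOT by itself certify existence.

7·p = 10/9 ≈ 1.1111; existence NOT certified by the union bound.


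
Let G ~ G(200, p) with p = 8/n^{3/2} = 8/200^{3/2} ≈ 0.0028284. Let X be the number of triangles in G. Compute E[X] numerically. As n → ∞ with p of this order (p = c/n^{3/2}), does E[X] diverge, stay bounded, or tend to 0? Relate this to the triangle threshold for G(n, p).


Number of potential triangles: C(200, 3) = 1313400.
Each occurs with probability p³ ≈ (0.0028284)³ ≈ 2.2627417e-08.
By linearity: E[X] = C(200, 3)·p³ ≈ 1313400 · 2.2627417e-08 ≈ 0.02972.
Since α = 3/2 > 1, p = c/n^{3/2} = o(1/n) is below the triangle threshold p ~ 1/n. Asymptotically E[X] ~ (c³/6)·n^{3(1−α)} = (8³/6)·n^{-1.5} → 0, so by Markov's inequality G has no triangles w.h.p.

E[X] ≈ 0.02972; in regime p = Θ(1/n^{3/2}) E[X] tends to 0 (below the triangle threshold p ~ 1/n).


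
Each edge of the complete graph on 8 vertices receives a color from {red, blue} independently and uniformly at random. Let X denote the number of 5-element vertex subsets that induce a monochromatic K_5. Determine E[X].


Let X = Σ_S X_S over the C(8, 5) = 56 subsets S of size 5, where X_S = 1 if the K_5 on S is monochromatic.
For a fixed S, the K_5 on S has C(5, 2) = 10 edges. P[all 10 edges red] = (1/2)^10, and likewise for blue, so P[monochromatic] = 2·(1/2)^10 = 2^{1 − 10} = 1/512.
By linearity: E[X] = C(8, 5) · 2^{1 − 10} = 56 · 1/512 = 7/64.
Numerically: E[X] ≈ 0.1094.

E[X] = C(8,5)·2^(1−C(5,2)) = 7/64 ≈ 0.1094.


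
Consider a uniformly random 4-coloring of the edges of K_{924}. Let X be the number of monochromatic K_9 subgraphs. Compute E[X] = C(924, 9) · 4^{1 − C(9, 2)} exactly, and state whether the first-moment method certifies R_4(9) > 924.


E[X] = C(924, 9) · 4^{1 − 36} = 1301104023557231577684 · 4^{−35} = 1301104023557231577684/1180591620717411303424.
As a reduced fraction: E[X] = 325276005889307894421/295147905179352825856 ≈ 1.1021.
Is E[X] < 1? NO.
Since E[X] ≥ 1, the first-moment bound is inconclusive at n = 924; it does NOT by itself certify R_4(9) > 924.

E[X] = 325276005889307894421/295147905179352825856 ≈ 1.1021; E[X] ≥ 1; first-moment method inconclusive here.


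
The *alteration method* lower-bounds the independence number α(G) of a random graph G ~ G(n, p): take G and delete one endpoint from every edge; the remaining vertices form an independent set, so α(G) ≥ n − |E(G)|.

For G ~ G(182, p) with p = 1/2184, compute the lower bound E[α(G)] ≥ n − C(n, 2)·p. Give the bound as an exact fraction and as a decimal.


E[|E(G)|] = C(182, 2)·p = 16471 · (1/2184) = 181/24.
E[α(G)] ≥ n − E[|E(G)|] = 182 − 181/24 = 4187/24.
Numerically: ≈ 174.4583.
(This is only a lower bound; the true E[α(G)] may be larger.)

E[α(G)] ≥ 4187/24 ≈ 174.4583.


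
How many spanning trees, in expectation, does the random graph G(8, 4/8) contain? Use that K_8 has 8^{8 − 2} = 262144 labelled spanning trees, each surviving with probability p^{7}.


K_8 has 8^{8 − 2} = 262144 labelled spanning trees.
For each such spanning tree H, let X_H = 1 if all 7 edges of H are present in G. Then P[X_H = 1] = p^{7} = (1/2)^{7} = 1/128.
Summing the indicators: E[X] = Σ_H E[X_H] = 262144 · p^{7} = 262144 · 1/128 = 2048.
Numerically: E[X] ≈ 2048.

E[X] = 262144 · (1/2)^{7} = 2048 ≈ 2048.


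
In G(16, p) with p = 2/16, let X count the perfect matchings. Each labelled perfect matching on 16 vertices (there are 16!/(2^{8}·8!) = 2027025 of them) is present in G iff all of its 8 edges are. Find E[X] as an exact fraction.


K_16 has 16!/(2^{8}·8!) = 2027025 labelled perfect matchings.
For each such perfect matching H, let X_H = 1 if all 8 edges of H are present in G. Then P[X_H = 1] = p^{8} = (1/8)^{8} = 1/16777216.
Summing the indicators: E[X] = Σ_H E[X_H] = 2027025 · p^{8} = 2027025 · 1/16777216 = 2027025/16777216.
Numerically: E[X] ≈ 0.1208.

E[X] = 2027025 · (1/8)^{8} = 2027025/16777216 ≈ 0.1208.


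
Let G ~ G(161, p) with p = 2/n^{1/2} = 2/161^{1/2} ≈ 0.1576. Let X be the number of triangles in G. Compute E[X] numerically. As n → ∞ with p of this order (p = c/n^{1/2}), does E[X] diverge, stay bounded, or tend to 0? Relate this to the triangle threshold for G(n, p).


Number of potential triangles: C(161, 3) = 682640.
Each occurs with probability p³ ≈ (0.1576)³ ≈ 3.916077e-03.
By linearity: E[X] = C(161, 3)·p³ ≈ 682640 · 3.916077e-03 ≈ 2673.2705.
Since α = 1/2 < 1, p = c/n^{1/2} ≫ 1/n is above the triangle threshold p ~ 1/n. Asymptotically E[X] ~ (c³/6)·n^{3(1−α)} = (2³/6)·n^{1.5} → ∞; triangles are abundant w.h.p.

E[X] ≈ 2673.2705; in regime p = Θ(1/n^{1/2}) E[X] diverges (above the triangle threshold p ~ 1/n).


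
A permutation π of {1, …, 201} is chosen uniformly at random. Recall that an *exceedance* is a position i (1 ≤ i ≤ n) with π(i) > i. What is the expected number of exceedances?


Write X = Σ_{i=1}^{201} X_i, where X_i = 1_{π(i) > i}.
For each fixed i, π(i) is uniform over {1, …, 201} (marginal of a uniform permutation), so P[π(i) > i] = (n − i)/n. Summing: Σ_{i=1}^{201} (n − i)/n = (0 + 1 + … + 200)/201 = 201(201 − 1)/(2·201) = (201 − 1)/2.
Hence E[X] = Σ_{i=1}^{201} (201 − i)/201 = 100 ≈ 100.000000.

E[X] = 100 = 100.000000.


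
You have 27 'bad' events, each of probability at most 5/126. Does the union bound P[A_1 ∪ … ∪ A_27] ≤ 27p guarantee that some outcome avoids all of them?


Union bound: P[∪_{i=1}^{27} A_i] ≤ Σ_i P[A_i] ≤ 27·p = 27·(5/126) = 15/14.
Numerically: 15/14 ≈ 1.071429.
Is 15/14 < 1? NO.
Since the bound 15/14 is ≥ 1, the union bound is uninformative here; it does NOT by itself certify existence.

27·p = 15/14 ≈ 1.071429; existence NOT certified by the union bound.


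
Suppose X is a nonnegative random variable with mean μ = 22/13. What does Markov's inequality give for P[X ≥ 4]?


μ = E[X] = 22/13, a = 4.
Markov: P[X ≥ 4] ≤ μ/a = (22/13)/4 = 11/26.
Numerically: ≈ 0.42308.
(Since a = 4 > μ = 1.69231, the bound 11/26 is < 1 and informative.)

P[X ≥ 4] ≤ 11/26 ≈ 0.42308.


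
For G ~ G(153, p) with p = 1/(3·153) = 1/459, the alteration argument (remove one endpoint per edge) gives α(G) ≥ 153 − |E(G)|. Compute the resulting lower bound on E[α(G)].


E[|E(G)|] = C(153, 2)·p = 11628 · (1/459) = 76/3.
E[α(G)] ≥ n − E[|E(G)|] = 153 − 76/3 = 383/3.
Numerically: ≈ 127.66667.
(This is only a lower bound; the true E[α(G)] may be larger.)

E[α(G)] ≥ 383/3 ≈ 127.66667.


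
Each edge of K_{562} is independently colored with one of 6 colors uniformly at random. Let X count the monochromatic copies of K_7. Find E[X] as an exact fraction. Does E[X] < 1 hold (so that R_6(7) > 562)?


E[X] = C(562, 7) · 6^{1 − 21} = 3384017972944752 · 6^{−20} = 3384017972944752/3656158440062976.
As a reduced fraction: E[X] = 70500374436349/76169967501312 ≈ 0.9256.
Is E[X] < 1? YES.
Since E[X] < 1, there exists a 6-coloring of K_{562} with no monochromatic K_7; hence R_6(7) > 562.

E[X] = 70500374436349/76169967501312 ≈ 0.9256; E[X] < 1, so R_6(7) > 562.


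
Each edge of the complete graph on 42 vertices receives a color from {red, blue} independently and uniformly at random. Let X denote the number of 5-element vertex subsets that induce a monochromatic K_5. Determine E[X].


Let X = Σ_S X_S over the C(42, 5) = 850668 subsets S of size 5, where X_S = 1 if the K_5 on S is monochromatic.
For a fixed S, the K_5 on S has C(5, 2) = 10 edges. P[all 10 edges red] = (1/2)^10, and likewise for blue, so P[monochromatic] = 2·(1/2)^10 = 2^{1 − 10} = 1/512.
Summing: E[X] = C(42, 5) · 2^{1 − 10} = 850668 · 1/512 = 212667/128.
Numerically: E[X] ≈ 1661.46094.

E[X] = C(42,5)·2^(1−C(5,2)) = 212667/128 ≈ 1661.46094.


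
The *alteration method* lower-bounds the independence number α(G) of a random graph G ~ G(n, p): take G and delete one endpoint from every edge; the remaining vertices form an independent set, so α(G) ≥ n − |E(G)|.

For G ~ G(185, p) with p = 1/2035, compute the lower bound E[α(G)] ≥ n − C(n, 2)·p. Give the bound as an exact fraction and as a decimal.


E[|E(G)|] = C(185, 2)·p = 17020 · (1/2035) = 92/11.
E[α(G)] ≥ n − E[|E(G)|] = 185 − 92/11 = 1943/11.
Numerically: ≈ 176.636364.
(This is only a lower bound; the true E[α(G)] may be larger.)

E[α(G)] ≥ 1943/11 ≈ 176.636364.


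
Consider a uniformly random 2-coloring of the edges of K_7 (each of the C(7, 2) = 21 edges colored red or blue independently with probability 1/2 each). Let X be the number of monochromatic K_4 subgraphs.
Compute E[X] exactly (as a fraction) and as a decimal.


Let X = Σ_S X_S over the C(7, 4) = 35 subsets S of size 4, where X_S = 1 if the K_4 on S is monochromatic.
For a fixed S, the K_4 on S has C(4, 2) = 6 edges. P[all 6 edges red] = (1/2)^6, and likewise for blue, so P[monochromatic] = 2·(1/2)^6 = 2^{1 − 6} = 1/32.
By linearity of expectation: E[X] = C(7, 4) · 2^{1 − 6} = 35 · 1/32 = 35/32.
Numerically: E[X] ≈ 1.094.

E[X] = C(7,4)·2^(1−C(4,2)) = 35/32 ≈ 1.094.


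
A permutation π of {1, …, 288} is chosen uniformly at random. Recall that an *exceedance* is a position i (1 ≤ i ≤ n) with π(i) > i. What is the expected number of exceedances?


Write X = Σ_{i=1}^{288} X_i, where X_i = 1_{π(i) > i}.
For each fixed i, π(i) is uniform over {1, …, 288} (marginal of a uniform permutation), so P[π(i) > i] = (n − i)/n. Summing: Σ_{i=1}^{288} (n − i)/n = (0 + 1 + … + 287)/288 = 288(288 − 1)/(2·288) = (288 − 1)/2.
Hence E[X] = Σ_{i=1}^{288} (288 − i)/288 = 287/2 ≈ 143.5000.

E[X] = 287/2 = 143.5000.


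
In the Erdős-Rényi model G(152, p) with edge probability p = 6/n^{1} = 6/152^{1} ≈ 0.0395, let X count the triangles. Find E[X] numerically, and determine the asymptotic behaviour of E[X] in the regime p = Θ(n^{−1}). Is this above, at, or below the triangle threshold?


Number of potential triangles: C(152, 3) = 573800.
Each occurs with probability p³ ≈ (0.0395)³ ≈ 6.15068e-05.
By linearity: E[X] = C(152, 3)·p³ ≈ 573800 · 6.15068e-05 ≈ 35.293.
Here α = 1, so p = 6/n is exactly at the triangle threshold p ~ 1/n. Asymptotically E[X] → c³/6 = 6³/6 = 36 ≈ 36.000, a bounded constant. In this regime the triangle count is asymptotically Poisson(c³/6).

E[X] ≈ 35.293; in regime p = Θ(1/n^{1}) E[X] stays bounded (at the triangle threshold p ~ 1/n).


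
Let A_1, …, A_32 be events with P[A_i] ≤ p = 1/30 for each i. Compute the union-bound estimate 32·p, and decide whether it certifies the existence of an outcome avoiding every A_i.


Union bound: P[∪_{i=1}^{32} A_i] ≤ Σ_i P[A_i] ≤ 32·p = 32·(1/30) = 16/15.
Numerically: 16/15 ≈ 1.06667.
Is 16/15 < 1? NO.
Since the bound 16/15 is ≥ 1, the union bound is uninformative here; it does NOT by itself certify existence.

32·p = 16/15 ≈ 1.06667; existence NOT certified by the union bound.


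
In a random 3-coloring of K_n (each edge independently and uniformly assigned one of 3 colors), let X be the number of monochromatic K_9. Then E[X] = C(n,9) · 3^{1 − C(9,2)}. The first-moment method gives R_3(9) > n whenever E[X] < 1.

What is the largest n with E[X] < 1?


We need C(n, 9) · 3^{1 − 36} < 1, i.e. C(n, 9) < 3^{36 − 1} = 50031545098999707.
Check values of n near the boundary:
  n = 297: C(297, 9) = 43842345008337645; 43842345008337645 < 50031545098999707? YES
  n = 298: C(298, 9) = 45207677551849890; 45207677551849890 < 50031545098999707? YES
  n = 299: C(299, 9) = 46610674441390059; 46610674441390059 < 50031545098999707? YES
  n = 300: C(300, 9) = 48052241692154700; 48052241692154700 < 50031545098999707? YES
  n = 301: C(301, 9) = 49533303936090975; 49533303936090975 < 50031545098999707? YES
  n = 302: C(302, 9) = 51054804739588650; 51054804739588650 < 50031545098999707? NO
  n = 303: C(303, 9) = 52617706925494425; 52617706925494425 < 50031545098999707? NO
  n = 304: C(304, 9) = 54222992899492560; 54222992899492560 < 50031545098999707? NO
The largest n with C(n, 9) < 50031545098999707 is n = 301 (where E[X] = 16511101312030325/16677181699666569 ≈ 0.990041). Hence R_3(9) > 301, i.e. R_3(9) ≥ 302.

Largest n = 301; hence R_3(9) > 301.


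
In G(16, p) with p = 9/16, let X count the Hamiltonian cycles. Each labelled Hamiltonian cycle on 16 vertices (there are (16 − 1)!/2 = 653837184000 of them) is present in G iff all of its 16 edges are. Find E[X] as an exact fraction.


K_16 has (16 − 1)!/2 = 653837184000 labelled Hamiltonian cycles.
For each such Hamiltonian cycle H, let X_H = 1 if all 16 edges of H are present in G. Then P[X_H = 1] = p^{16} = (9/16)^{16} = 1853020188851841/18446744073709551616.
By linearity of expectation: E[X] = Σ_H E[X_H] = 653837184000 · p^{16} = 653837184000 · 1853020188851841/18446744073709551616 = 1183177248216831945952875/18014398509481984.
Numerically: E[X] ≈ 6.57e+07.

E[X] = 653837184000 · (9/16)^{16} = 1183177248216831945952875/18014398509481984 ≈ 6.57e+07.


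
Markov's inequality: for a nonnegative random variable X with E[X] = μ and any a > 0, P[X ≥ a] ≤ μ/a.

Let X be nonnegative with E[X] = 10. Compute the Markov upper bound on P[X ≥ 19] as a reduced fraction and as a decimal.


μ = E[X] = 10, a = 19.
Markov: P[X ≥ 19] ≤ μ/a = (10)/19 = 10/19.
Numerically: ≈ 0.5263.
(Since a = 19 > μ = 10.0000, the bound 10/19 is < 1 and informative.)

P[X ≥ 19] ≤ 10/19 ≈ 0.5263.


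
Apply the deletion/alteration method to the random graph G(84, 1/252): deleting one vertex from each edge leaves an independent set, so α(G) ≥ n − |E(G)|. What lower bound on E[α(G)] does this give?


E[|E(G)|] = C(84, 2)·p = 3486 · (1/252) = 83/6.
E[α(G)] ≥ n − E[|E(G)|] = 84 − 83/6 = 421/6.
Numerically: ≈ 70.16667.
(This is only a lower bound; the true E[α(G)] may be larger.)

E[α(G)] ≥ 421/6 ≈ 70.16667.


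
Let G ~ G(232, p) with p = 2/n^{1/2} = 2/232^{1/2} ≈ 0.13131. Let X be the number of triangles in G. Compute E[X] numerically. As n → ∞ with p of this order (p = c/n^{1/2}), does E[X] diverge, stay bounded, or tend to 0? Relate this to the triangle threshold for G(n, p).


Number of potential triangles: C(232, 3) = 2054360.
Each occurs with probability p³ ≈ (0.13131)³ ≈ 2.2639040e-03.
By linearity: E[X] = C(232, 3)·p³ ≈ 2054360 · 2.2639040e-03 ≈ 4650.87385.
Since α = 1/2 < 1, p = c/n^{1/2} ≫ 1/n is above the triangle threshold p ~ 1/n. Asymptotically E[X] ~ (c³/6)·n^{3(1−α)} = (2³/6)·n^{1.5} → ∞; triangles are abundant w.h.p.

E[X] ≈ 4650.87385; in regime p = Θ(1/n^{1/2}) E[X] diverges (above the triangle threshold p ~ 1/n).


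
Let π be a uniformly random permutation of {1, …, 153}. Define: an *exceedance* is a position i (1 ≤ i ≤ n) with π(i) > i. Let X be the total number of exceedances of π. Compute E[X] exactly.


Write X = Σ_{i=1}^{153} X_i, where X_i = 1_{π(i) > i}.
For each fixed i, π(i) is uniform over {1, …, 153} (marginal of a uniform permutation), so P[π(i) > i] = (n − i)/n. Summing: Σ_{i=1}^{153} (n − i)/n = (0 + 1 + … + 152)/153 = 153(153 − 1)/(2·153) = (153 − 1)/2.
Hence E[X] = Σ_{i=1}^{153} (153 − i)/153 = 76 ≈ 76.000.

E[X] = 76 = 76.000.


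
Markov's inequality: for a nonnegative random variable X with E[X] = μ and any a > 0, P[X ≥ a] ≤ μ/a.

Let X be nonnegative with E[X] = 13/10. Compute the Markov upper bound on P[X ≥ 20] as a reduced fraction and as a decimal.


μ = E[X] = 13/10, a = 20.
Markov: P[X ≥ 20] ≤ μ/a = (13/10)/20 = 13/200.
Numerically: ≈ 0.0650.
(Since a = 20 > μ = 1.3000, the bound 13/200 is < 1 and informative.)

P[X ≥ 20] ≤ 13/200 ≈ 0.0650.


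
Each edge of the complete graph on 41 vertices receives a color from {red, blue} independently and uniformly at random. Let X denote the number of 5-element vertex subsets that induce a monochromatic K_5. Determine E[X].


Let X = Σ_S X_S over the C(41, 5) = 749398 subsets S of size 5, where X_S = 1 if the K_5 on S is monochromatic.
For a fixed S, the K_5 on S has C(5, 2) = 10 edges. P[all 10 edges red] = (1/2)^10, and likewise for blue, so P[monochromatic] = 2·(1/2)^10 = 2^{1 − 10} = 1/512.
By linearity: E[X] = C(41, 5) · 2^{1 − 10} = 749398 · 1/512 = 374699/256.
Numerically: E[X] ≈ 1463.6680.

E[X] = C(41,5)·2^(1−C(5,2)) = 374699/256 ≈ 1463.6680.


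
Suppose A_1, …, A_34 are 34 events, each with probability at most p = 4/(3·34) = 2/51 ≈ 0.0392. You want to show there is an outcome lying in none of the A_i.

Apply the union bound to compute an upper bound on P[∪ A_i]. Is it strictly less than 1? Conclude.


Union bound: P[∪_{i=1}^{34} A_i] ≤ Σ_i P[A_i] ≤ 34·p = 34·(2/51) = 4/3.
Numerically: 4/3 ≈ 1.3333.
Is 4/3 < 1? NO.
Since the bound 4/3 is ≥ 1, the union bound is uninformative here; it does NOT by itself certify existence.

34·p = 4/3 ≈ 1.3333; existence NOT certified by the union bound.


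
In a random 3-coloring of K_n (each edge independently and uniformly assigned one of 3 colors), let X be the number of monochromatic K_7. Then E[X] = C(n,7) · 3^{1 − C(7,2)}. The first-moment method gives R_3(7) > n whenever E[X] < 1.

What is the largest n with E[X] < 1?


We need C(n, 7) · 3^{1 − 21} < 1, i.e. C(n, 7) < 3^{21 − 1} = 3486784401.
Check values of n near the boundary:
  n = 76: C(76, 7) = 2186189400; 2186189400 < 3486784401? YES
  n = 77: C(77, 7) = 2404808340; 2404808340 < 3486784401? YES
  n = 78: C(78, 7) = 2641902120; 2641902120 < 3486784401? YES
  n = 79: C(79, 7) = 2898753715; 2898753715 < 3486784401? YES
  n = 80: C(80, 7) = 3176716400; 3176716400 < 3486784401? YES
  n = 81: C(81, 7) = 3477216600; 3477216600 < 3486784401? YES
  n = 82: C(82, 7) = 3801756816; 3801756816 < 3486784401? NO
  n = 83: C(83, 7) = 4151918628; 4151918628 < 3486784401? NO
  n = 84: C(84, 7) = 4529365776; 4529365776 < 3486784401? NO
The largest n with C(n, 7) < 3486784401 is n = 81 (where E[X] = 42928600/43046721 ≈ 0.997). Hence R_3(7) > 81, i.e. R_3(7) ≥ 82.

Largest n = 81; hence R_3(7) > 81.


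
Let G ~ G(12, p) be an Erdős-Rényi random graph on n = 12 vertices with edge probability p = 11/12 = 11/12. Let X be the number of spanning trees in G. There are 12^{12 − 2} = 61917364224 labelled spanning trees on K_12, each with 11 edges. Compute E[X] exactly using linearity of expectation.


K_12 has 12^{12 − 2} = 61917364224 labelled spanning trees.
For each such spanning tree H, let X_H = 1 if all 11 edges of H are present in G. Then P[X_H = 1] = p^{11} = (11/12)^{11} = 285311670611/743008370688.
By linearity: E[X] = Σ_H E[X_H] = 61917364224 · p^{11} = 61917364224 · 285311670611/743008370688 = 285311670611/12.
Numerically: E[X] ≈ 2.378e+10.

E[X] = 61917364224 · (11/12)^{11} = 285311670611/12 ≈ 2.378e+10.


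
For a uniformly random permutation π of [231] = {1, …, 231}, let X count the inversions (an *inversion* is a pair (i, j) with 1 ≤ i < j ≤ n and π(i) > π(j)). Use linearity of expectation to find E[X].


Write X = Σ X_I over the C(231, 2) = 26565 pairs i < j, with X_I the indicator of one inversion.
There are 26565 indicators.
For each fixed pair i < j, the values π(i) and π(j) are two distinct elements of {1, …, 231} in uniformly random order; by symmetry P[π(i) > π(j)] = 1/2.
By linearity: E[X] = 26565 · (1/2) = C(231, 2) · (1/2) = 26565/2 = 26565/2 ≈ 13282.5000.

E[X] = 26565/2 = 13282.5000.


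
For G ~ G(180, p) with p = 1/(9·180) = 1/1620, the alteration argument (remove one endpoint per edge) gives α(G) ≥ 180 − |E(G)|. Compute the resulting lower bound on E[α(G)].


E[|E(G)|] = C(180, 2)·p = 16110 · (1/1620) = 179/18.
E[α(G)] ≥ n − E[|E(G)|] = 180 − 179/18 = 3061/18.
Numerically: ≈ 170.055556.
(This is only a lower bound; the true E[α(G)] may be larger.)

E[α(G)] ≥ 3061/18 ≈ 170.055556.


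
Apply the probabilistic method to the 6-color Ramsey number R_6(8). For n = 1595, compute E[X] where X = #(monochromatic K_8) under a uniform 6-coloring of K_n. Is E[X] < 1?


E[X] = C(1595, 8) · 6^{1 − 28} = 1020772636343363633895 · 6^{−27} = 1020772636343363633895/1023490369077469249536.
As a reduced fraction: E[X] = 113419181815929292655/113721152119718805504 ≈ 0.99734.
Is E[X] < 1? YES.
Since E[X] < 1, there exists a 6-coloring of K_{1595} with no monochromatic K_8; hence R_6(8) > 1595.

E[X] = 113419181815929292655/113721152119718805504 ≈ 0.99734; E[X] < 1, so R_6(8) > 1595.


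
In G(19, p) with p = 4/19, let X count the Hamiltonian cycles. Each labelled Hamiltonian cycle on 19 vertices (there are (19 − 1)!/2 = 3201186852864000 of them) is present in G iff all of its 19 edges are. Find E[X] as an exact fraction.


K_19 has (19 − 1)!/2 = 3201186852864000 labelled Hamiltonian cycles.
For each such Hamiltonian cycle H, let X_H = 1 if all 19 edges of H are present in G. Then P[X_H = 1] = p^{19} = (4/19)^{19} = 274877906944/1978419655660313589123979.
By linearity: E[X] = Σ_H E[X_H] = 3201186852864000 · p^{19} = 3201186852864000 · 274877906944/1978419655660313589123979 = 879935541851906811887616000/1978419655660313589123979.
Numerically: E[X] ≈ 444.767.

E[X] = 3201186852864000 · (4/19)^{19} = 879935541851906811887616000/1978419655660313589123979 ≈ 444.767.


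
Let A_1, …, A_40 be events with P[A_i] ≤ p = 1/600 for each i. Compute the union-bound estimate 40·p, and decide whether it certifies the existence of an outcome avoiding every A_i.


Union bound: P[∪_{i=1}^{40} A_i] ≤ Σ_i P[A_i] ≤ 40·p = 40·(1/600) = 1/15.
Numerically: 1/15 ≈ 0.066667.
Is 1/15 < 1? YES.
Since P[∪ A_i] ≤ 1/15 < 1, the complement has P[∩ A_i^c] ≥ 1 − 1/15 = 14/15 > 0, so some outcome avoids every A_i.

40·p = 1/15 ≈ 0.066667; existence CERTIFIED by the union bound.


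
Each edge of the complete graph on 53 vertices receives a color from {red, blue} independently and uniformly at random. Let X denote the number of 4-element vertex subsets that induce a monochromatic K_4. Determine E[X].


Let X = Σ_S X_S over the C(53, 4) = 292825 subsets S of size 4, where X_S = 1 if the K_4 on S is monochromatic.
For a fixed S, the K_4 on S has C(4, 2) = 6 edges. P[all 6 edges red] = (1/2)^6, and likewise for blue, so P[monochromatic] = 2·(1/2)^6 = 2^{1 − 6} = 1/32.
By linearity of expectation: E[X] = C(53, 4) · 2^{1 − 6} = 292825 · 1/32 = 292825/32.
Numerically: E[X] ≈ 9150.7812.

E[X] = C(53,4)·2^(1−C(4,2)) = 292825/32 ≈ 9150.7812.


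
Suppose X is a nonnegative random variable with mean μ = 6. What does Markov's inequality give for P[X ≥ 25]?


μ = E[X] = 6, a = 25.
Markov: P[X ≥ 25] ≤ μ/a = (6)/25 = 6/25.
Numerically: ≈ 0.2400.
(Since a = 25 > μ = 6.0000, the bound 6/25 is < 1 and informative.)

P[X ≥ 25] ≤ 6/25 ≈ 0.2400.


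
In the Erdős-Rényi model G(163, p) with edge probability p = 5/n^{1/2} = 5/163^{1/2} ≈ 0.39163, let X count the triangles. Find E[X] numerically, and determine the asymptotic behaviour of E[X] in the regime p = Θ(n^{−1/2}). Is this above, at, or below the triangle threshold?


Number of potential triangles: C(163, 3) = 708561.
Each occurs with probability p³ ≈ (0.39163)³ ≈ 6.00659854e-02.
By linearity: E[X] = C(163, 3)·p³ ≈ 708561 · 6.00659854e-02 ≈ 42560.414701.
Since α = 1/2 < 1, p = c/n^{1/2} ≫ 1/n is above the triangle threshold p ~ 1/n. Asymptotically E[X] ~ (c³/6)·n^{3(1−α)} = (5³/6)·n^{1.5} → ∞; triangles are abundant w.h.p.

E[X] ≈ 42560.414701; in regime p = Θ(1/n^{1/2}) E[X] diverges (above the triangle threshold p ~ 1/n).


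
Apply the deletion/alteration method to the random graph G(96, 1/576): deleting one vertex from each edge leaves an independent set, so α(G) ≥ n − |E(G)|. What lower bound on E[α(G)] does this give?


E[|E(G)|] = C(96, 2)·p = 4560 · (1/576) = 95/12.
E[α(G)] ≥ n − E[|E(G)|] = 96 − 95/12 = 1057/12.
Numerically: ≈ 88.083.
(This is only a lower bound; the true E[α(G)] may be larger.)

E[α(G)] ≥ 1057/12 ≈ 88.083.


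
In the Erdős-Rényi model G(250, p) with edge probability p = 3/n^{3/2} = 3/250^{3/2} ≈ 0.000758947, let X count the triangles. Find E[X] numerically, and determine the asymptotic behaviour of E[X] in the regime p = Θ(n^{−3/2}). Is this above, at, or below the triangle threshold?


Number of potential triangles: C(250, 3) = 2573000.
Each occurs with probability p³ ≈ (0.000758947)³ ≈ 4.37153264e-10.
By linearity: E[X] = C(250, 3)·p³ ≈ 2573000 · 4.37153264e-10 ≈ 0.001125.
Since α = 3/2 > 1, p = c/n^{3/2} = o(1/n) is below the triangle threshold p ~ 1/n. Asymptotically E[X] ~ (c³/6)·n^{3(1−α)} = (3³/6)·n^{-1.5} → 0, so by Markov's inequality G has no triangles w.h.p.

E[X] ≈ 0.001125; in regime p = Θ(1/n^{3/2}) E[X] tends to 0 (below the triangle threshold p ~ 1/n).


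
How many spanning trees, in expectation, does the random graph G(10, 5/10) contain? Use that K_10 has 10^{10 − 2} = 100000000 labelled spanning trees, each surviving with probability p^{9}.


K_10 has 10^{10 − 2} = 100000000 labelled spanning trees.
For each such spanning tree H, let X_H = 1 if all 9 edges of H are present in G. Then P[X_H = 1] = p^{9} = (1/2)^{9} = 1/512.
Summing the indicators: E[X] = Σ_H E[X_H] = 100000000 · p^{9} = 100000000 · 1/512 = 390625/2.
Numerically: E[X] ≈ 1.95e+05.

E[X] = 100000000 · (1/2)^{9} = 390625/2 ≈ 1.95e+05.


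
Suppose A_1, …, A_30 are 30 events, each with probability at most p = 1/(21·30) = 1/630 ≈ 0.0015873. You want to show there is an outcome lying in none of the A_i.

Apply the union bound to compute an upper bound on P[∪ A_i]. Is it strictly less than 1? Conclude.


Union bound: P[∪_{i=1}^{30} A_i] ≤ Σ_i P[A_i] ≤ 30·p = 30·(1/630) = 1/21.
Numerically: 1/21 ≈ 0.0476190.
Is 1/21 < 1? YES.
Since P[∪ A_i] ≤ 1/21 < 1, the complement has P[∩ A_i^c] ≥ 1 − 1/21 = 20/21 > 0, so some outcome avoids every A_i.

30·p = 1/21 ≈ 0.0476190; existence CERTIFIED by the union bound.


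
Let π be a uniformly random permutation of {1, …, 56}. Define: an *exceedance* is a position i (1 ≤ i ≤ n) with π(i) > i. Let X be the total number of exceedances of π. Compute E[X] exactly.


Write X = Σ_{i=1}^{56} X_i, where X_i = 1_{π(i) > i}.
For each fixed i, π(i) is uniform over {1, …, 56} (marginal of a uniform permutation), so P[π(i) > i] = (n − i)/n. Summing: Σ_{i=1}^{56} (n − i)/n = (0 + 1 + … + 55)/56 = 56(56 − 1)/(2·56) = (56 − 1)/2.
Hence E[X] = Σ_{i=1}^{56} (56 − i)/56 = 55/2 ≈ 27.50000.

E[X] = 55/2 = 27.50000.


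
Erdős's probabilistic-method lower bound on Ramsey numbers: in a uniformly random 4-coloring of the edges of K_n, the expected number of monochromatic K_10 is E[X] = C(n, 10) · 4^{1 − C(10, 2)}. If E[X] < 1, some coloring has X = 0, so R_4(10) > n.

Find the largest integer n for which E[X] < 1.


We need C(n, 10) · 4^{1 − 45} < 1, i.e. C(n, 10) < 4^{45 − 1} = 309485009821345068724781056.
Check values of n near the boundary:
  n = 2021: C(2021, 10) = 306347841644770462864800616; 306347841644770462864800616 < 309485009821345068724781056? YES
  n = 2022: C(2022, 10) = 307870445231474093395937796; 307870445231474093395937796 < 309485009821345068724781056? YES
  n = 2023: C(2023, 10) = 309399856285778485315440716; 309399856285778485315440716 < 309485009821345068724781056? YES
  n = 2024: C(2024, 10) = 310936101848269937576192656; 310936101848269937576192656 < 309485009821345068724781056? NO
  n = 2025: C(2025, 10) = 312479209053472269772600560; 312479209053472269772600560 < 309485009821345068724781056? NO
The largest n with C(n, 10) < 309485009821345068724781056 is n = 2023 (where E[X] = 77349964071444621328860179/77371252455336267181195264 ≈ 0.9997249). Hence R_4(10) > 2023, i.e. R_4(10) ≥ 2024.

Largest n = 2023; hence R_4(10) > 2023.


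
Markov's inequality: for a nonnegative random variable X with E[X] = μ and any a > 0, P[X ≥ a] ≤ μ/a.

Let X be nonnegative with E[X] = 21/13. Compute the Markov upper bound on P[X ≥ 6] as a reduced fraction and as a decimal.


μ = E[X] = 21/13, a = 6.
Markov: P[X ≥ 6] ≤ μ/a = (21/13)/6 = 7/26.
Numerically: ≈ 0.269231.
(Since a = 6 > μ = 1.615385, the bound 7/26 is < 1 and informative.)

P[X ≥ 6] ≤ 7/26 ≈ 0.269231.


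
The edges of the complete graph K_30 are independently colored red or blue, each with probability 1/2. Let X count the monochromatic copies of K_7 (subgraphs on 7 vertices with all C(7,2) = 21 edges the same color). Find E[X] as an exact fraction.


Let X = Σ_S X_S over the C(30, 7) = 2035800 subsets S of size 7, where X_S = 1 if the K_7 on S is monochromatic.
For a fixed S, the K_7 on S has C(7, 2) = 21 edges. P[all 21 edges red] = (1/2)^21, and likewise for blue, so P[monochromatic] = 2·(1/2)^21 = 2^{1 − 21} = 1/1048576.
By linearity of expectation: E[X] = C(30, 7) · 2^{1 − 21} = 2035800 · 1/1048576 = 254475/131072.
Numerically: E[X] ≈ 1.94149.

E[X] = C(30,7)·2^(1−C(7,2)) = 254475/131072 ≈ 1.94149.


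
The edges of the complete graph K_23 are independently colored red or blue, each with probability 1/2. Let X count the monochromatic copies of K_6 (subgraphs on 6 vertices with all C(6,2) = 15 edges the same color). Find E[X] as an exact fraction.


Let X = Σ_S X_S over the C(23, 6) = 100947 subsets S of size 6, where X_S = 1 if the K_6 on S is monochromatic.
For a fixed S, the K_6 on S has C(6, 2) = 15 edges. P[all 15 edges red] = (1/2)^15, and likewise for blue, so P[monochromatic] = 2·(1/2)^15 = 2^{1 − 15} = 1/16384.
By linearity of expectation: E[X] = C(23, 6) · 2^{1 − 15} = 100947 · 1/16384 = 100947/16384.
Numerically: E[X] ≈ 6.161.

E[X] = C(23,6)·2^(1−C(6,2)) = 100947/16384 ≈ 6.161.


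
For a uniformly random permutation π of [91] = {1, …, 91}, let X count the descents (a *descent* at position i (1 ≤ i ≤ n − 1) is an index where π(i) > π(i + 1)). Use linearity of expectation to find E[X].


Write X = Σ X_I over i = 1, …, 90, with X_I the indicator of one descent.
There are 90 indicators.
For each fixed i, the pair (π(i), π(i+1)) is a uniformly random ordered pair of distinct values from {1, …, 91}; by symmetry P[π(i) > π(i+1)] = 1/2.
By linearity: E[X] = 90 · (1/2) = (91 − 1) · (1/2) = 45 ≈ 45.00000.

E[X] = 45 = 45.00000.


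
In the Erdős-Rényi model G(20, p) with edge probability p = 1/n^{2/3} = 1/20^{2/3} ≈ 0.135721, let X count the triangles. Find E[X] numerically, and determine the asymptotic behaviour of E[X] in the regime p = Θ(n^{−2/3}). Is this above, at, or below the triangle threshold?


Number of potential triangles: C(20, 3) = 1140.
Each occurs with probability p³ ≈ (0.135721)³ ≈ 2.50000000e-03.
By linearity: E[X] = C(20, 3)·p³ ≈ 1140 · 2.50000000e-03 ≈ 2.850000.
Since α = 2/3 < 1, p = c/n^{2/3} ≫ 1/n is above the triangle threshold p ~ 1/n. Asymptotically E[X] ~ (c³/6)·n^{3(1−α)} = (1³/6)·n^{1} → ∞; triangles are abundant w.h.p.

E[X] ≈ 2.850000; in regime p = Θ(1/n^{2/3}) E[X] diverges (above the triangle threshold p ~ 1/n).


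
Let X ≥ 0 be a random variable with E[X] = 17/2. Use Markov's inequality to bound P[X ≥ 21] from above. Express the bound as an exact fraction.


μ = E[X] = 17/2, a = 21.
Markov: P[X ≥ 21] ≤ μ/a = (17/2)/21 = 17/42.
Numerically: ≈ 0.405.
(Since a = 21 > μ = 8.500, the bound 17/42 is < 1 and informative.)

P[X ≥ 21] ≤ 17/42 ≈ 0.405.


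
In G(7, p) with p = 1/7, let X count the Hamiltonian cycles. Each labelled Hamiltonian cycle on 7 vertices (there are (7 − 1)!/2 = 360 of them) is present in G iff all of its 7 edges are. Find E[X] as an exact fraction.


K_7 has (7 − 1)!/2 = 360 labelled Hamiltonian cycles.
For each such Hamiltonian cycle H, let X_H = 1 if all 7 edges of H are present in G. Then P[X_H = 1] = p^{7} = (1/7)^{7} = 1/823543.
By linearity of expectation: E[X] = Σ_H E[X_H] = 360 · p^{7} = 360 · 1/823543 = 360/823543.
Numerically: E[X] ≈ 0.0004371.

E[X] = 360 · (1/7)^{7} = 360/823543 ≈ 0.0004371.


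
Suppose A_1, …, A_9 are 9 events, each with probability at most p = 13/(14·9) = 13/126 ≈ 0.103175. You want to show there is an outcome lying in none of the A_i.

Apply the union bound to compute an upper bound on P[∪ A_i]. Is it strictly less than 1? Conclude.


Union bound: P[∪_{i=1}^{9} A_i] ≤ Σ_i P[A_i] ≤ 9·p = 9·(13/126) = 13/14.
Numerically: 13/14 ≈ 0.928571.
Is 13/14 < 1? YES.
Since P[∪ A_i] ≤ 13/14 < 1, the complement has P[∩ A_i^c] ≥ 1 − 13/14 = 1/14 > 0, so some outcome avoids every A_i.

9·p = 13/14 ≈ 0.928571; existence CERTIFIED by the union bound.


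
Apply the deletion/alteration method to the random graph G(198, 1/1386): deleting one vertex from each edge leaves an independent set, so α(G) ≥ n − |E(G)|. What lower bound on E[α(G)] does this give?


E[|E(G)|] = C(198, 2)·p = 19503 · (1/1386) = 197/14.
E[α(G)] ≥ n − E[|E(G)|] = 198 − 197/14 = 2575/14.
Numerically: ≈ 183.928571.
(This is only a lower bound; the true E[α(G)] may be larger.)

E[α(G)] ≥ 2575/14 ≈ 183.928571.


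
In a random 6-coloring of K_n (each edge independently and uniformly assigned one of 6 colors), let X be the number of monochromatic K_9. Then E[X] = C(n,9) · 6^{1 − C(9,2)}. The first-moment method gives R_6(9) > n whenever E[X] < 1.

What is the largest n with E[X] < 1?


We need C(n, 9) · 6^{1 − 36} < 1, i.e. C(n, 9) < 6^{36 − 1} = 1719070799748422591028658176.
Check values of n near the boundary:
  n = 4405: C(4405, 9) = 1706862792900636302463627150; 1706862792900636302463627150 < 1719070799748422591028658176? YES
  n = 4406: C(4406, 9) = 1710356485221788389505285700; 1710356485221788389505285700 < 1719070799748422591028658176? YES
  n = 4407: C(4407, 9) = 1713856532599459170657070050; 1713856532599459170657070050 < 1719070799748422591028658176? YES
  n = 4408: C(4408, 9) = 1717362945146264156457459600; 1717362945146264156457459600 < 1719070799748422591028658176? YES
  n = 4409: C(4409, 9) = 1720875732988608787686577131; 1720875732988608787686577131 < 1719070799748422591028658176? NO
The largest n with C(n, 9) < 1719070799748422591028658176 is n = 4408 (where E[X] = 35778394690547169926197075/35813974994758803979763712 ≈ 0.999007). Hence R_6(9) > 4408, i.e. R_6(9) ≥ 4409.

Largest n = 4408; hence R_6(9) > 4408.


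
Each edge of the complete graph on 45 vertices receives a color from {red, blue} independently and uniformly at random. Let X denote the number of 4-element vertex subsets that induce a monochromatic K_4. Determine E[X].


Let X = Σ_S X_S over the C(45, 4) = 148995 subsets S of size 4, where X_S = 1 if the K_4 on S is monochromatic.
For a fixed S, the K_4 on S has C(4, 2) = 6 edges. P[all 6 edges red] = (1/2)^6, and likewise for blue, so P[monochromatic] = 2·(1/2)^6 = 2^{1 − 6} = 1/32.
By linearity of expectation: E[X] = C(45, 4) · 2^{1 − 6} = 148995 · 1/32 = 148995/32.
Numerically: E[X] ≈ 4656.0938.

E[X] = C(45,4)·2^(1−C(4,2)) = 148995/32 ≈ 4656.0938.


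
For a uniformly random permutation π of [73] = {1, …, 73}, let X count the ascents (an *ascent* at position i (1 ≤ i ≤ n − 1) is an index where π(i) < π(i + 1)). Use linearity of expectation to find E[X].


Write X = Σ X_I over i = 1, …, 72, with X_I the indicator of one ascent.
There are 72 indicators.
For each fixed i, the pair (π(i), π(i+1)) is a uniformly random ordered pair of distinct values from {1, …, 73}; by symmetry P[π(i) < π(i+1)] = 1/2.
By linearity: E[X] = 72 · (1/2) = (73 − 1) · (1/2) = 36 ≈ 36.00000.

E[X] = 36 = 36.00000.
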